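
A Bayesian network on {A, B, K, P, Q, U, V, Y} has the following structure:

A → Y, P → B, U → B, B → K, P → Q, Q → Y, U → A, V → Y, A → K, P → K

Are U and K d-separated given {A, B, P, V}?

Yes — U and K are d-separated given {A, B, P, V}.

6 paths connect U and K; each must be blocked for d-separation to hold:
Path 1: U → A → Y ← Q ← P → B → K
  A is a chain here and A is conditioned on, so the path is blocked at A.
Path 2: U → A → Y ← Q ← P → K
  A is a chain here and A is conditioned on, so the path is blocked at A.
Path 3: U → A → K
  A is a chain here and A is conditioned on, so the path is blocked at A.
Path 4: U → B ← P → Q → Y ← A → K
  P is a fork here and P is conditioned on, so the path is blocked at P.
Path 5: U → B ← P → K
  P is a fork here and P is conditioned on, so the path is blocked at P.
Path 6: U → B → K
  B is a chain here and B is conditioned on, so the path is blocked at B.
Every path is blocked, so U and K are d-separated given {A, B, P, V}.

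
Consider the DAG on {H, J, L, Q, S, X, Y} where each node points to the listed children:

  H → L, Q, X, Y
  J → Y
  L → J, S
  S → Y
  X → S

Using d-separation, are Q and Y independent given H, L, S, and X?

Yes

There are 5 undirected paths between Q and Y; checking each against the conditioning set {H, L, S, X}:
Path 1: Q ← H → X → S ← L → J → Y
  H is a fork here and H is conditioned on, so the path is blocked at H.
Path 2: Q ← H → X → S → Y
  H is a fork here and H is conditioned on, so the path is blocked at H.
Path 3: Q ← H → L → S → Y
  H is a fork here and H is conditioned on, so the path is blocked at H.
Path 4: Q ← H → L → J → Y
  H is a fork here and H is conditioned on, so the path is blocked at H.
Path 5: Q ← H → Y
  H is a fork here and H is conditioned on, so the path is blocked at H.
Since every path is blocked, d-separation holds.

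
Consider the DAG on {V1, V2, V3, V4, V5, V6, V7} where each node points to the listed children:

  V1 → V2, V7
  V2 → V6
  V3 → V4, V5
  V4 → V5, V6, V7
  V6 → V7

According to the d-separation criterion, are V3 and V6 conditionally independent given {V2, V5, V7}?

No — V3 and V6 are not d-separated given {V2, V5, V7}.

6 paths connect V3 and V6; each must be blocked for d-separation to hold:
  1. V3 → V4 → V7 ← V6 — V4:chain[open]; V7:collider[open] ⇒ active
  2. V3 → V4 → V7 ← V1 → V2 → V6 — V4:chain[open]; V7:collider[open]; V1:fork[open]; V2:chain[blocks] ⇒ blocked
  3. V3 → V4 → V6 — V4:chain[open] ⇒ active
  4. V3 → V5 ← V4 → V7 ← V6 — V5:collider[open]; V4:fork[open]; V7:collider[open] ⇒ active
  5. V3 → V5 ← V4 → V7 ← V1 → V2 → V6 — V5:collider[open]; V4:fork[open]; V7:collider[open]; V1:fork[open]; V2:chain[blocks] ⇒ blocked
  6. V3 → V5 ← V4 → V6 — V5:collider[open]; V4:fork[open] ⇒ active
Because an active path exists, V3 and V6 are not d-separated.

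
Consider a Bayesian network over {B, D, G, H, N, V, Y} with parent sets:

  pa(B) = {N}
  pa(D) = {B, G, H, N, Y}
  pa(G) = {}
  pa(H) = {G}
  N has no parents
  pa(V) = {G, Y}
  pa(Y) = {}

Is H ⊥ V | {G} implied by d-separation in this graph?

Yes

4 paths connect H and V; each must be blocked for d-separation to hold:
  1. H ← G → V — G:fork[blocks] ⇒ blocked
  2. H ← G → D ← Y → V — G:fork[blocks]; D:collider[blocks]; Y:fork[open] ⇒ blocked
  3. H → D ← G → V — D:collider[blocks]; G:fork[blocks] ⇒ blocked
  4. H → D ← Y → V — D:collider[blocks]; Y:fork[open] ⇒ blocked
Since every path is blocked, d-separation holds.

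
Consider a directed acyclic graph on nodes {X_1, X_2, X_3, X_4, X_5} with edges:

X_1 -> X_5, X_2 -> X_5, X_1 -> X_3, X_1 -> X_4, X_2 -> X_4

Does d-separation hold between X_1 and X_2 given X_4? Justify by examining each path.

No — X_1 and X_2 are not d-separated given {X_4}.

2 paths connect X_1 and X_2; each must be blocked for d-separation to hold:
  1. X_1 → X_4 ← X_2 — X_4:collider[open] ⇒ active
  2. X_1 → X_5 ← X_2 — X_5:collider[blocks] ⇒ blocked
Because an active path exists, X_1 and X_2 are not d-separated.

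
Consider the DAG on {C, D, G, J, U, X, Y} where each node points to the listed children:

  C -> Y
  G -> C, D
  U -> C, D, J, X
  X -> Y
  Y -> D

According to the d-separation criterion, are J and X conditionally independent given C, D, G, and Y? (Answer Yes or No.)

No — J and X are not d-separated given {C, D, G, Y}.

We examine all 5 paths between J and X:
  1. J ← U → D ← G → C → Y ← X — U:fork[open]; D:collider[open]; G:fork[blocks]; C:chain[blocks]; Y:collider[open] ⇒ blocked
  2. J ← U → D ← Y ← X — U:fork[open]; D:collider[open]; Y:chain[blocks] ⇒ blocked
  3. J ← U → C ← G → D ← Y ← X — U:fork[open]; C:collider[open]; G:fork[blocks]; D:collider[open]; Y:chain[blocks] ⇒ blocked
  4. J ← U → C → Y ← X — U:fork[open]; C:chain[blocks]; Y:collider[open] ⇒ blocked
  5. J ← U → X — U:fork[open] ⇒ active
Because an active path exists, J and X are not d-separated.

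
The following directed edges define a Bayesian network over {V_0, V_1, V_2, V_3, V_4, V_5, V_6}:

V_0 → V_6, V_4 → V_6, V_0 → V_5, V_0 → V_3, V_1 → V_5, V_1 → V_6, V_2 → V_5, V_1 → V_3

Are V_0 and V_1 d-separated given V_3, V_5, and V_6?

No

We examine all 3 paths between V_0 and V_1:
Path 1: V_0 → V_3 ← V_1
  V_3 is a collider and V_3 is conditioned on, which opens it — no node blocks this path, so it is active.
Path 2: V_0 → V_6 ← V_1
  V_6 is a collider and V_6 is conditioned on, which opens it — no node blocks this path, so it is active.
Path 3: V_0 → V_5 ← V_1
  V_5 is a collider and V_5 is conditioned on, which opens it — no node blocks this path, so it is active.
Because an active path exists, V_0 and V_1 are not d-separated.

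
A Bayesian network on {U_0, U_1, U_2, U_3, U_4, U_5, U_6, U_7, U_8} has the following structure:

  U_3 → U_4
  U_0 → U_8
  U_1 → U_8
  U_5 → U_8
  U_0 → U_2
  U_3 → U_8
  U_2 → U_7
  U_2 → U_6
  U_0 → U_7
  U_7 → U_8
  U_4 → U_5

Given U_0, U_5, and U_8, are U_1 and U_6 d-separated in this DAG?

No — U_1 and U_6 are not d-separated given {U_0, U_5, U_8}.

4 paths connect U_1 and U_6; each must be blocked for d-separation to hold:
  1. U_1 → U_8 ← U_0 → U_2 → U_6 — U_8:collider[open]; U_0:fork[blocks]; U_2:chain[open] ⇒ blocked
  2. U_1 → U_8 ← U_0 → U_7 ← U_2 → U_6 — U_8:collider[open]; U_0:fork[blocks]; U_7:collider[open]; U_2:fork[open] ⇒ blocked
  3. U_1 → U_8 ← U_7 ← U_2 → U_6 — U_8:collider[open]; U_7:chain[open]; U_2:fork[open] ⇒ active
  4. U_1 → U_8 ← U_7 ← U_0 → U_2 → U_6 — U_8:collider[open]; U_7:chain[open]; U_0:fork[blocks]; U_2:chain[open] ⇒ blocked
Because an active path exists, U_1 and U_6 are not d-separated.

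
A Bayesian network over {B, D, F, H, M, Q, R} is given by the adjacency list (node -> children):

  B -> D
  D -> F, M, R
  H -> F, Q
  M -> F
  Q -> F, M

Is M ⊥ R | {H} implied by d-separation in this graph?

Enumerating the 4 paths from M to R and testing each for blocking by {H}:
Path 1: M ← Q ← H → F ← D → R
  H is a fork here and H is conditioned on, so the path is blocked at H.
Path 2: M ← Q → F ← D → R
  F is a collider here and neither F nor any of its descendants is conditioned on, so the collider stays closed — the path is blocked at F.
Path 3: M → F ← D → R
  F is a collider here and neither F nor any of its descendants is conditioned on, so the collider stays closed — the path is blocked at F.
Path 4: M ← D → R
  D is a fork and D is not conditioned on — no node blocks this path, so it is active.
Since the path M ← D → R is active, M and R are not d-separated given {H}.

No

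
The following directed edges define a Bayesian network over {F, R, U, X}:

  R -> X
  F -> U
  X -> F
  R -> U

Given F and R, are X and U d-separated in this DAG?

Yes — X and U are d-separated given {F, R}.

We examine all 2 paths between X and U:
Path 1: X → F → U
  F is a chain here and F is conditioned on, so the path is blocked at F.
Path 2: X ← R → U
  R is a fork here and R is conditioned on, so the path is blocked at R.
Every path is blocked, so X and U are d-separated given {F, R}.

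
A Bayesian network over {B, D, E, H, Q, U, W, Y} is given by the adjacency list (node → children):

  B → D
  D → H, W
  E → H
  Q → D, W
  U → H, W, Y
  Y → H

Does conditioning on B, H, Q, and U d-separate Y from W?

There are 6 undirected paths between Y and W; checking each against the conditioning set {B, H, Q, U}:
Path 1: Y ← U → W
  U is a fork here and U is conditioned on, so the path is blocked at U.
Path 2: Y ← U → H ← D ← Q → W
  U is a fork here and U is conditioned on, so the path is blocked at U.
Path 3: Y ← U → H ← D → W
  U is a fork here and U is conditioned on, so the path is blocked at U.
Path 4: Y → H ← D ← Q → W
  Q is a fork here and Q is conditioned on, so the path is blocked at Q.
Path 5: Y → H ← D → W
  H is a collider and H is conditioned on, which opens it; D is a fork and D is not conditioned on — no node blocks this path, so it is active.
Path 6: Y → H ← U → W
  U is a fork here and U is conditioned on, so the path is blocked at U.
Since the path Y → H ← D → W is active, Y and W are not d-separated given {B, H, Q, U}.

No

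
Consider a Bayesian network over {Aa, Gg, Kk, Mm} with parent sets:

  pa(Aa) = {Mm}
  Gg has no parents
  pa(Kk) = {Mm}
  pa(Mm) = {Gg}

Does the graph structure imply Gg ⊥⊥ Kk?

No

Only one path connects Gg and Kk:
  1. Gg → Mm → Kk — Mm:chain[open] ⇒ active
Since the path Gg → Mm → Kk is active, Gg and Kk are not d-separated given ∅.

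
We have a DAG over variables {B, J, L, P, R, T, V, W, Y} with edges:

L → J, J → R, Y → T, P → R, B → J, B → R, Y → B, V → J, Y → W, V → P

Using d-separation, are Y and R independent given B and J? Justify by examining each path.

Yes

There are 3 undirected paths between Y and R; checking each against the conditioning set {B, J}:
Path 1: Y → B → R
  B is a chain here and B is conditioned on, so the path is blocked at B.
Path 2: Y → B → J → R
  B is a chain here and B is conditioned on, so the path is blocked at B.
Path 3: Y → B → J ← V → P → R
  B is a chain here and B is conditioned on, so the path is blocked at B.
All paths are blocked; Y ⊥ R | {B, J} holds.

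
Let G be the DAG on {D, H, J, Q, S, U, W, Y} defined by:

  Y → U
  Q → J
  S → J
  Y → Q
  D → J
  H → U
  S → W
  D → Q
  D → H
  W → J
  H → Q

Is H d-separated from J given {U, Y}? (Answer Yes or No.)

No — H and J are not d-separated given {U, Y}.

Enumerating the 6 paths from H to J and testing each for blocking by {U, Y}:
  1. H → Q ← D → J — Q:collider[blocks]; D:fork[open] ⇒ blocked
  2. H → Q → J — Q:chain[open] ⇒ active
  3. H ← D → Q → J — D:fork[open]; Q:chain[open] ⇒ active
  4. H ← D → J — D:fork[open] ⇒ active
  5. H → U ← Y → Q ← D → J — U:collider[open]; Y:fork[blocks]; Q:collider[blocks]; D:fork[open] ⇒ blocked
  6. H → U ← Y → Q → J — U:collider[open]; Y:fork[blocks]; Q:chain[open] ⇒ blocked
Because an active path exists, H and J are not d-separated.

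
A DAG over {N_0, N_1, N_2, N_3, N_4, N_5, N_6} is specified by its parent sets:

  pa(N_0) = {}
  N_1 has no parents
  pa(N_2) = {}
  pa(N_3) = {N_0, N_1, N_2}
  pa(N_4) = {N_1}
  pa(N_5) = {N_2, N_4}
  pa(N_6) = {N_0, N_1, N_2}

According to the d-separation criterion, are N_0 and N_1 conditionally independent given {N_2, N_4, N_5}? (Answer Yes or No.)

Yes — N_0 and N_1 are d-separated given {N_2, N_4, N_5}.

There are 6 undirected paths between N_0 and N_1; checking each against the conditioning set {N_2, N_4, N_5}:
  1. N_0 → N_3 ← N_1 — N_3:collider[blocks] ⇒ blocked
  2. N_0 → N_3 ← N_2 → N_6 ← N_1 — N_3:collider[blocks]; N_2:fork[blocks]; N_6:collider[blocks] ⇒ blocked
  3. N_0 → N_3 ← N_2 → N_5 ← N_4 ← N_1 — N_3:collider[blocks]; N_2:fork[blocks]; N_5:collider[open]; N_4:chain[blocks] ⇒ blocked
  4. N_0 → N_6 ← N_1 — N_6:collider[blocks] ⇒ blocked
  5. N_0 → N_6 ← N_2 → N_3 ← N_1 — N_6:collider[blocks]; N_2:fork[blocks]; N_3:collider[blocks] ⇒ blocked
  6. N_0 → N_6 ← N_2 → N_5 ← N_4 ← N_1 — N_6:collider[blocks]; N_2:fork[blocks]; N_5:collider[open]; N_4:chain[blocks] ⇒ blocked
Every path is blocked, so N_0 and N_1 are d-separated given {N_2, N_4, N_5}.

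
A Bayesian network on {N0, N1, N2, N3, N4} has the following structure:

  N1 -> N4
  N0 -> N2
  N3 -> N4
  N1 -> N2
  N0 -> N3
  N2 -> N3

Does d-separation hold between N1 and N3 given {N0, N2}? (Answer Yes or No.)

Yes

There are 3 undirected paths between N1 and N3; checking each against the conditioning set {N0, N2}:
Path 1: N1 → N4 ← N3
  N4 is a collider here and neither N4 nor any of its descendants is conditioned on, so the collider stays closed — the path is blocked at N4.
Path 2: N1 → N2 → N3
  N2 is a chain here and N2 is conditioned on, so the path is blocked at N2.
Path 3: N1 → N2 ← N0 → N3
  N0 is a fork here and N0 is conditioned on, so the path is blocked at N0.
All paths are blocked; N1 ⊥ N3 | {N0, N2} holds.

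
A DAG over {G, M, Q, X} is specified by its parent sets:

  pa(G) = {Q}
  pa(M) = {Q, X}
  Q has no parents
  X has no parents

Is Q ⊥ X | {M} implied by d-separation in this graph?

No

The only undirected path from Q to X is:
  1. Q → M ← X — M:collider[open] ⇒ active
Since the path Q → M ← X is active, Q and X are not d-separated given {M}.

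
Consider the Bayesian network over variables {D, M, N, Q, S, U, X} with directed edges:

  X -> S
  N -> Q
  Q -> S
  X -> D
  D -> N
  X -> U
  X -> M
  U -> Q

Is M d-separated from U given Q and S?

Enumerating the 3 paths from M to U and testing each for blocking by {Q, S}:
  1. M ← X → U — X:fork[open] ⇒ active
  2. M ← X → D → N → Q ← U — X:fork[open]; D:chain[open]; N:chain[open]; Q:collider[open] ⇒ active
  3. M ← X → S ← Q ← U — X:fork[open]; S:collider[open]; Q:chain[blocks] ⇒ blocked
At least one path is unblocked, so d-separation fails.

No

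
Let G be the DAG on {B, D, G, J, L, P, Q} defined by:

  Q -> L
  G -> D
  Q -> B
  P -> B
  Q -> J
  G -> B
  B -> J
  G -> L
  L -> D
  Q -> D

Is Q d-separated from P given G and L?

We examine all 6 paths between Q and P:
Path 1: Q → J ← B ← P
  J is a collider here and neither J nor any of its descendants is conditioned on, so the collider stays closed — the path is blocked at J.
Path 2: Q → D ← G → B ← P
  D is a collider here and neither D nor any of its descendants is conditioned on, so the collider stays closed — the path is blocked at D.
Path 3: Q → D ← L ← G → B ← P
  D is a collider here and neither D nor any of its descendants is conditioned on, so the collider stays closed — the path is blocked at D.
Path 4: Q → B ← P
  B is a collider here and neither B nor any of its descendants is conditioned on, so the collider stays closed — the path is blocked at B.
Path 5: Q → L ← G → B ← P
  G is a fork here and G is conditioned on, so the path is blocked at G.
Path 6: Q → L → D ← G → B ← P
  L is a chain here and L is conditioned on, so the path is blocked at L.
Since every path is blocked, d-separation holds.

Yes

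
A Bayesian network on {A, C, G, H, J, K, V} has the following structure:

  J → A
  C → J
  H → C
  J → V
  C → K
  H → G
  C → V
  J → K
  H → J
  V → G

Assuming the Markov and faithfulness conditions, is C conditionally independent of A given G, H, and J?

Yes

Enumerating the 6 paths from C to A and testing each for blocking by {G, H, J}:
Path 1: C → V → G ← H → J → A
  H is a fork here and H is conditioned on, so the path is blocked at H.
Path 2: C → V ← J → A
  J is a fork here and J is conditioned on, so the path is blocked at J.
Path 3: C → K ← J → A
  K is a collider here and neither K nor any of its descendants is conditioned on, so the collider stays closed — the path is blocked at K.
Path 4: C ← H → G ← V ← J → A
  H is a fork here and H is conditioned on, so the path is blocked at H.
Path 5: C ← H → J → A
  H is a fork here and H is conditioned on, so the path is blocked at H.
Path 6: C → J → A
  J is a chain here and J is conditioned on, so the path is blocked at J.
All paths are blocked; C ⊥ A | {G, H, J} holds.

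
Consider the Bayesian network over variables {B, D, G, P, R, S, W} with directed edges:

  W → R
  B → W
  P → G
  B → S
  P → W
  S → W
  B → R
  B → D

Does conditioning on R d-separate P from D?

3 paths connect P and D; each must be blocked for d-separation to hold:
Path 1: P → W ← B → D
  W is a collider and its descendant R is conditioned on, which opens it; B is a fork and B is not conditioned on — no node blocks this path, so it is active.
Path 2: P → W ← S ← B → D
  W is a collider and its descendant R is conditioned on, which opens it; S is a chain and S is not conditioned on; B is a fork and B is not conditioned on — no node blocks this path, so it is active.
Path 3: P → W → R ← B → D
  W is a chain and W is not conditioned on; R is a collider and R is conditioned on, which opens it; B is a fork and B is not conditioned on — no node blocks this path, so it is active.
Because an active path exists, P and D are not d-separated.

No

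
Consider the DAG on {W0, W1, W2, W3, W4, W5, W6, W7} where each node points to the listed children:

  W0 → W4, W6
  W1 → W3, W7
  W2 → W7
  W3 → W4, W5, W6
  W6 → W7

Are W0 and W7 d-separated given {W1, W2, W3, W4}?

There are 4 undirected paths between W0 and W7; checking each against the conditioning set {W1, W2, W3, W4}:
Path 1: W0 → W6 → W7
  W6 is a chain and W6 is not conditioned on — no node blocks this path, so it is active.
Path 2: W0 → W6 ← W3 ← W1 → W7
  W6 is a collider here and neither W6 nor any of its descendants is conditioned on, so the collider stays closed — the path is blocked at W6.
Path 3: W0 → W4 ← W3 → W6 → W7
  W3 is a fork here and W3 is conditioned on, so the path is blocked at W3.
Path 4: W0 → W4 ← W3 ← W1 → W7
  W3 is a chain here and W3 is conditioned on, so the path is blocked at W3.
At least one path is unblocked, so d-separation fails.

No — W0 and W7 are not d-separated given {W1, W2, W3, W4}.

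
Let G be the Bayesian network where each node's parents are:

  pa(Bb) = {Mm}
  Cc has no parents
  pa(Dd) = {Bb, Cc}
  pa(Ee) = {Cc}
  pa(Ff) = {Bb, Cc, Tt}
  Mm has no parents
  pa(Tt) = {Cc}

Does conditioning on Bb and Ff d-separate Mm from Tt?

Yes

There are 4 undirected paths between Mm and Tt; checking each against the conditioning set {Bb, Ff}:
Path 1: Mm → Bb → Dd ← Cc → Tt
  Bb is a chain here and Bb is conditioned on, so the path is blocked at Bb.
Path 2: Mm → Bb → Dd ← Cc → Ff ← Tt
  Bb is a chain here and Bb is conditioned on, so the path is blocked at Bb.
Path 3: Mm → Bb → Ff ← Cc → Tt
  Bb is a chain here and Bb is conditioned on, so the path is blocked at Bb.
Path 4: Mm → Bb → Ff ← Tt
  Bb is a chain here and Bb is conditioned on, so the path is blocked at Bb.
Every path is blocked, so Mm and Tt are d-separated given {Bb, Ff}.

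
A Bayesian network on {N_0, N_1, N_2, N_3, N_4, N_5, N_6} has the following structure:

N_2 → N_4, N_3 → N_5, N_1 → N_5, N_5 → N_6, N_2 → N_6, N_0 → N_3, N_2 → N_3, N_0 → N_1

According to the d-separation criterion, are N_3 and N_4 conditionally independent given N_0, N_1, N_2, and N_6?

We examine all 3 paths between N_3 and N_4:
Path 1: N_3 ← N_0 → N_1 → N_5 → N_6 ← N_2 → N_4
  N_0 is a fork here and N_0 is conditioned on, so the path is blocked at N_0.
Path 2: N_3 → N_5 → N_6 ← N_2 → N_4
  N_2 is a fork here and N_2 is conditioned on, so the path is blocked at N_2.
Path 3: N_3 ← N_2 → N_4
  N_2 is a fork here and N_2 is conditioned on, so the path is blocked at N_2.
All paths are blocked; N_3 ⊥ N_4 | {N_0, N_1, N_2, N_6} holds.

Yes — N_3 and N_4 are d-separated given {N_0, N_1, N_2, N_6}.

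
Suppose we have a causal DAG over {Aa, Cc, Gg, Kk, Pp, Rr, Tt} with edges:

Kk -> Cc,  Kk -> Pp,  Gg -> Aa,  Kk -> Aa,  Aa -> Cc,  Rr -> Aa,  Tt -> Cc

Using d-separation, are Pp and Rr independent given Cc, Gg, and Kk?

2 paths connect Pp and Rr; each must be blocked for d-separation to hold:
Path 1: Pp ← Kk → Aa ← Rr
  Kk is a fork here and Kk is conditioned on, so the path is blocked at Kk.
Path 2: Pp ← Kk → Cc ← Aa ← Rr
  Kk is a fork here and Kk is conditioned on, so the path is blocked at Kk.
Since every path is blocked, d-separation holds.

Yes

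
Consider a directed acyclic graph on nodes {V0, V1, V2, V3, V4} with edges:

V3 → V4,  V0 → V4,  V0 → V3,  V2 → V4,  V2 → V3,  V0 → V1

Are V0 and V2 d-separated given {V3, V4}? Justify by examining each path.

No — V0 and V2 are not d-separated given {V3, V4}.

4 paths connect V0 and V2; each must be blocked for d-separation to hold:
Path 1: V0 → V4 ← V2
  V4 is a collider and V4 is conditioned on, which opens it — no node blocks this path, so it is active.
Path 2: V0 → V4 ← V3 ← V2
  V3 is a chain here and V3 is conditioned on, so the path is blocked at V3.
Path 3: V0 → V3 → V4 ← V2
  V3 is a chain here and V3 is conditioned on, so the path is blocked at V3.
Path 4: V0 → V3 ← V2
  V3 is a collider and V3 is conditioned on, which opens it — no node blocks this path, so it is active.
Since the path V0 → V4 ← V2 is active, V0 and V2 are not d-separated given {V3, V4}.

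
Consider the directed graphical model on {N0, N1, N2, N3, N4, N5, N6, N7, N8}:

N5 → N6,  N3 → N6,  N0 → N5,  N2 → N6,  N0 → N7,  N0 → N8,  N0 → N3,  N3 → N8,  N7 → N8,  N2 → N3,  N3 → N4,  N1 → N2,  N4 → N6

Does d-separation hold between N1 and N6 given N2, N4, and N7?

Yes — N1 and N6 are d-separated given {N2, N4, N7}.

We examine all 6 paths between N1 and N6:
Path 1: N1 → N2 → N6
  N2 is a chain here and N2 is conditioned on, so the path is blocked at N2.
Path 2: N1 → N2 → N3 → N8 ← N7 ← N0 → N5 → N6
  N2 is a chain here and N2 is conditioned on, so the path is blocked at N2.
Path 3: N1 → N2 → N3 → N8 ← N0 → N5 → N6
  N2 is a chain here and N2 is conditioned on, so the path is blocked at N2.
Path 4: N1 → N2 → N3 → N6
  N2 is a chain here and N2 is conditioned on, so the path is blocked at N2.
Path 5: N1 → N2 → N3 ← N0 → N5 → N6
  N2 is a chain here and N2 is conditioned on, so the path is blocked at N2.
Path 6: N1 → N2 → N3 → N4 → N6
  N2 is a chain here and N2 is conditioned on, so the path is blocked at N2.
Since every path is blocked, d-separation holds.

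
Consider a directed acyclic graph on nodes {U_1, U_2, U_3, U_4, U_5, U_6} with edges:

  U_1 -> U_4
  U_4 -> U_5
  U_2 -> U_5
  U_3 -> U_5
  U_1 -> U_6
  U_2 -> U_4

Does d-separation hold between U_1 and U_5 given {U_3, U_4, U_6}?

No

There are 2 undirected paths between U_1 and U_5; checking each against the conditioning set {U_3, U_4, U_6}:
Path 1: U_1 → U_4 → U_5
  U_4 is a chain here and U_4 is conditioned on, so the path is blocked at U_4.
Path 2: U_1 → U_4 ← U_2 → U_5
  U_4 is a collider and U_4 is conditioned on, which opens it; U_2 is a fork and U_2 is not conditioned on — no node blocks this path, so it is active.
At least one path is unblocked, so d-separation fails.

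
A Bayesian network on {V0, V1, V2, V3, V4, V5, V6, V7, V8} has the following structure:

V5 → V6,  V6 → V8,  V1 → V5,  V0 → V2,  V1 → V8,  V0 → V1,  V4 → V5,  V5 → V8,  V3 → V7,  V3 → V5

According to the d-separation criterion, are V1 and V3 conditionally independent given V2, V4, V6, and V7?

No — V1 and V3 are not d-separated given {V2, V4, V6, V7}.

There are 3 undirected paths between V1 and V3; checking each against the conditioning set {V2, V4, V6, V7}:
Path 1: V1 → V5 ← V3
  V5 is a collider and its descendant V6 is conditioned on, which opens it — no node blocks this path, so it is active.
Path 2: V1 → V8 ← V5 ← V3
  V8 is a collider here and neither V8 nor any of its descendants is conditioned on, so the collider stays closed — the path is blocked at V8.
Path 3: V1 → V8 ← V6 ← V5 ← V3
  V8 is a collider here and neither V8 nor any of its descendants is conditioned on, so the collider stays closed — the path is blocked at V8.
Because an active path exists, V1 and V3 are not d-separated.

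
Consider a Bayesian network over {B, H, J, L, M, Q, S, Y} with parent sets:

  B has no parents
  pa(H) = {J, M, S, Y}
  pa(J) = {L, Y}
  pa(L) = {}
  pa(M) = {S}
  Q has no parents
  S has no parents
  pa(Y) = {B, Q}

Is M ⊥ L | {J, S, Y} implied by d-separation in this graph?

4 paths connect M and L; each must be blocked for d-separation to hold:
Path 1: M ← S → H ← J ← L
  S is a fork here and S is conditioned on, so the path is blocked at S.
Path 2: M ← S → H ← Y → J ← L
  S is a fork here and S is conditioned on, so the path is blocked at S.
Path 3: M → H ← J ← L
  H is a collider here and neither H nor any of its descendants is conditioned on, so the collider stays closed — the path is blocked at H.
Path 4: M → H ← Y → J ← L
  H is a collider here and neither H nor any of its descendants is conditioned on, so the collider stays closed — the path is blocked at H.
All paths are blocked; M ⊥ L | {J, S, Y} holds.

Yes — M and L are d-separated given {J, S, Y}.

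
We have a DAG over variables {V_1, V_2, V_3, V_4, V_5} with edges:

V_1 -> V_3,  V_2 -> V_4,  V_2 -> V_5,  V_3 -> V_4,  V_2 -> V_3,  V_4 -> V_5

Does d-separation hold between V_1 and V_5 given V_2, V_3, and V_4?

There are 4 undirected paths between V_1 and V_5; checking each against the conditioning set {V_2, V_3, V_4}:
Path 1: V_1 → V_3 → V_4 → V_5
  V_3 is a chain here and V_3 is conditioned on, so the path is blocked at V_3.
Path 2: V_1 → V_3 → V_4 ← V_2 → V_5
  V_3 is a chain here and V_3 is conditioned on, so the path is blocked at V_3.
Path 3: V_1 → V_3 ← V_2 → V_5
  V_2 is a fork here and V_2 is conditioned on, so the path is blocked at V_2.
Path 4: V_1 → V_3 ← V_2 → V_4 → V_5
  V_2 is a fork here and V_2 is conditioned on, so the path is blocked at V_2.
All paths are blocked; V_1 ⊥ V_5 | {V_2, V_3, V_4} holds.

Yes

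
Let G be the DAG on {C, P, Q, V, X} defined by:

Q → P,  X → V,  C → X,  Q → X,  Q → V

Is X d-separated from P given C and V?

There are 2 undirected paths between X and P; checking each against the conditioning set {C, V}:
Path 1: X ← Q → P
  Q is a fork and Q is not conditioned on — no node blocks this path, so it is active.
Path 2: X → V ← Q → P
  V is a collider and V is conditioned on, which opens it; Q is a fork and Q is not conditioned on — no node blocks this path, so it is active.
Because an active path exists, X and P are not d-separated.

No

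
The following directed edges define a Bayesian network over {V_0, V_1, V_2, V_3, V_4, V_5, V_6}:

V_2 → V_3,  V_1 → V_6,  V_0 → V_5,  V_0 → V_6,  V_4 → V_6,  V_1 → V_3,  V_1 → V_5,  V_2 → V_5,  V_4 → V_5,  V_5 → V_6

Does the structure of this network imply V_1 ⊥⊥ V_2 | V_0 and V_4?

We examine all 5 paths between V_1 and V_2:
Path 1: V_1 → V_5 ← V_2
  V_5 is a collider here and neither V_5 nor any of its descendants is conditioned on, so the collider stays closed — the path is blocked at V_5.
Path 2: V_1 → V_3 ← V_2
  V_3 is a collider here and neither V_3 nor any of its descendants is conditioned on, so the collider stays closed — the path is blocked at V_3.
Path 3: V_1 → V_6 ← V_4 → V_5 ← V_2
  V_6 is a collider here and neither V_6 nor any of its descendants is conditioned on, so the collider stays closed — the path is blocked at V_6.
Path 4: V_1 → V_6 ← V_5 ← V_2
  V_6 is a collider here and neither V_6 nor any of its descendants is conditioned on, so the collider stays closed — the path is blocked at V_6.
Path 5: V_1 → V_6 ← V_0 → V_5 ← V_2
  V_6 is a collider here and neither V_6 nor any of its descendants is conditioned on, so the collider stays closed — the path is blocked at V_6.
Every path is blocked, so V_1 and V_2 are d-separated given {V_0, V_4}.

Yes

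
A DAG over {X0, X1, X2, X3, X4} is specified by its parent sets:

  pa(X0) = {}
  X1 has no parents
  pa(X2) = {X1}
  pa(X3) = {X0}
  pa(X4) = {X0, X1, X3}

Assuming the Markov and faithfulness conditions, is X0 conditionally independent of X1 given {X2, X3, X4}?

No

2 paths connect X0 and X1; each must be blocked for d-separation to hold:
Path 1: X0 → X3 → X4 ← X1
  X3 is a chain here and X3 is conditioned on, so the path is blocked at X3.
Path 2: X0 → X4 ← X1
  X4 is a collider and X4 is conditioned on, which opens it — no node blocks this path, so it is active.
At least one path is unblocked, so d-separation fails.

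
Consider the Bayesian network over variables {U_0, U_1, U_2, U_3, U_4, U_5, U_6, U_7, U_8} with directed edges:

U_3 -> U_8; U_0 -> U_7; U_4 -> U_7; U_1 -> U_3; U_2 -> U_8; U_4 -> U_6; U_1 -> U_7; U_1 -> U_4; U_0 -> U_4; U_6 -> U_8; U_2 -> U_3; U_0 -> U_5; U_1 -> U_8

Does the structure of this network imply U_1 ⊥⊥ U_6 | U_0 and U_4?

We examine all 6 paths between U_1 and U_6:
Path 1: U_1 → U_7 ← U_0 → U_4 → U_6
  U_7 is a collider here and neither U_7 nor any of its descendants is conditioned on, so the collider stays closed — the path is blocked at U_7.
Path 2: U_1 → U_7 ← U_4 → U_6
  U_7 is a collider here and neither U_7 nor any of its descendants is conditioned on, so the collider stays closed — the path is blocked at U_7.
Path 3: U_1 → U_3 ← U_2 → U_8 ← U_6
  U_3 is a collider here and neither U_3 nor any of its descendants is conditioned on, so the collider stays closed — the path is blocked at U_3.
Path 4: U_1 → U_3 → U_8 ← U_6
  U_8 is a collider here and neither U_8 nor any of its descendants is conditioned on, so the collider stays closed — the path is blocked at U_8.
Path 5: U_1 → U_4 → U_6
  U_4 is a chain here and U_4 is conditioned on, so the path is blocked at U_4.
Path 6: U_1 → U_8 ← U_6
  U_8 is a collider here and neither U_8 nor any of its descendants is conditioned on, so the collider stays closed — the path is blocked at U_8.
All paths are blocked; U_1 ⊥ U_6 | {U_0, U_4} holds.

Yes — U_1 and U_6 are d-separated given {U_0, U_4}.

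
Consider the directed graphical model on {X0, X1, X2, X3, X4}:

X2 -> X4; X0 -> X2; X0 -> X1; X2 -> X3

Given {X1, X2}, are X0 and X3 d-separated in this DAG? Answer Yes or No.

There is one path between X0 and X3:
Path 1: X0 → X2 → X3
  X2 is a chain here and X2 is conditioned on, so the path is blocked at X2.
Since every path is blocked, d-separation holds.

Yes — X0 and X3 are d-separated given {X1, X2}.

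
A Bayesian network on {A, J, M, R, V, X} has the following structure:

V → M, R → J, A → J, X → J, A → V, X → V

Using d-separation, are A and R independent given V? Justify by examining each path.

2 paths connect A and R; each must be blocked for d-separation to hold:
  1. A → V ← X → J ← R — V:collider[open]; X:fork[open]; J:collider[blocks] ⇒ blocked
  2. A → J ← R — J:collider[blocks] ⇒ blocked
Since every path is blocked, d-separation holds.

Yes — A and R are d-separated given {V}.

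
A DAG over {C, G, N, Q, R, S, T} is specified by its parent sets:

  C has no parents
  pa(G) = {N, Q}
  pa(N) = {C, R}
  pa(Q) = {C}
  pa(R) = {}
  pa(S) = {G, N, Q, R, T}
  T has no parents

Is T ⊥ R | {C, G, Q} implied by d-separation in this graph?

We examine all 6 paths between T and R:
Path 1: T → S ← N ← R
  S is a collider here and neither S nor any of its descendants is conditioned on, so the collider stays closed — the path is blocked at S.
Path 2: T → S ← Q ← C → N ← R
  S is a collider here and neither S nor any of its descendants is conditioned on, so the collider stays closed — the path is blocked at S.
Path 3: T → S ← Q → G ← N ← R
  S is a collider here and neither S nor any of its descendants is conditioned on, so the collider stays closed — the path is blocked at S.
Path 4: T → S ← R
  S is a collider here and neither S nor any of its descendants is conditioned on, so the collider stays closed — the path is blocked at S.
Path 5: T → S ← G ← N ← R
  S is a collider here and neither S nor any of its descendants is conditioned on, so the collider stays closed — the path is blocked at S.
Path 6: T → S ← G ← Q ← C → N ← R
  S is a collider here and neither S nor any of its descendants is conditioned on, so the collider stays closed — the path is blocked at S.
All paths are blocked; T ⊥ R | {C, G, Q} holds.

Yes — T and R are d-separated given {C, G, Q}.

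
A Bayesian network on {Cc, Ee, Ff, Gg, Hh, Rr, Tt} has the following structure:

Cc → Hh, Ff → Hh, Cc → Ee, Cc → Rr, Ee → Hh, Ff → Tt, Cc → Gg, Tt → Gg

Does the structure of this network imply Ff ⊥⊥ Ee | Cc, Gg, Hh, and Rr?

No

We examine all 4 paths between Ff and Ee:
Path 1: Ff → Hh ← Ee
  Hh is a collider and Hh is conditioned on, which opens it — no node blocks this path, so it is active.
Path 2: Ff → Hh ← Cc → Ee
  Cc is a fork here and Cc is conditioned on, so the path is blocked at Cc.
Path 3: Ff → Tt → Gg ← Cc → Ee
  Cc is a fork here and Cc is conditioned on, so the path is blocked at Cc.
Path 4: Ff → Tt → Gg ← Cc → Hh ← Ee
  Cc is a fork here and Cc is conditioned on, so the path is blocked at Cc.
Since the path Ff → Hh ← Ee is active, Ff and Ee are not d-separated given {Cc, Gg, Hh, Rr}.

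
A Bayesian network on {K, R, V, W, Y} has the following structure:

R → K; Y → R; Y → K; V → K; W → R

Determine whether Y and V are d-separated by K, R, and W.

No

There are 2 undirected paths between Y and V; checking each against the conditioning set {K, R, W}:
  1. Y → K ← V — K:collider[open] ⇒ active
  2. Y → R → K ← V — R:chain[blocks]; K:collider[open] ⇒ blocked
Since the path Y → K ← V is active, Y and V are not d-separated given {K, R, W}.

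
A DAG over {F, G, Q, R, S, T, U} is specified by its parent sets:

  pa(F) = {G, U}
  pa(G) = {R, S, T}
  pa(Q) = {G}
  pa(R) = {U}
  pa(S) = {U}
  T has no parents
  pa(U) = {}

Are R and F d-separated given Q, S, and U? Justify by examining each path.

There are 4 undirected paths between R and F; checking each against the conditioning set {Q, S, U}:
Path 1: R ← U → F
  U is a fork here and U is conditioned on, so the path is blocked at U.
Path 2: R ← U → S → G → F
  U is a fork here and U is conditioned on, so the path is blocked at U.
Path 3: R → G → F
  G is a chain and G is not conditioned on — no node blocks this path, so it is active.
Path 4: R → G ← S ← U → F
  S is a chain here and S is conditioned on, so the path is blocked at S.
Because an active path exists, R and F are not d-separated.

No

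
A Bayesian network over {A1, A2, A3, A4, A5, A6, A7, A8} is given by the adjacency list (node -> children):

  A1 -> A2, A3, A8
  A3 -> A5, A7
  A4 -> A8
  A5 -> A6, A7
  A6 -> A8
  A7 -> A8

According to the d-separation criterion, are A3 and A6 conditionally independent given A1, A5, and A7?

There are 6 undirected paths between A3 and A6; checking each against the conditioning set {A1, A5, A7}:
  1. A3 ← A1 → A8 ← A6 — A1:fork[blocks]; A8:collider[blocks] ⇒ blocked
  2. A3 ← A1 → A8 ← A7 ← A5 → A6 — A1:fork[blocks]; A8:collider[blocks]; A7:chain[blocks]; A5:fork[blocks] ⇒ blocked
  3. A3 → A5 → A6 — A5:chain[blocks] ⇒ blocked
  4. A3 → A5 → A7 → A8 ← A6 — A5:chain[blocks]; A7:chain[blocks]; A8:collider[blocks] ⇒ blocked
  5. A3 → A7 → A8 ← A6 — A7:chain[blocks]; A8:collider[blocks] ⇒ blocked
  6. A3 → A7 ← A5 → A6 — A7:collider[open]; A5:fork[blocks] ⇒ blocked
All paths are blocked; A3 ⊥ A6 | {A1, A5, A7} holds.

Yes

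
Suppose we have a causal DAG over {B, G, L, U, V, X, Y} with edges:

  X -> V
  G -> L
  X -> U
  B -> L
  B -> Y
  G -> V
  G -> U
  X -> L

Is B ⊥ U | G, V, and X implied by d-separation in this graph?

Yes

There are 4 undirected paths between B and U; checking each against the conditioning set {G, V, X}:
Path 1: B → L ← G → U
  L is a collider here and neither L nor any of its descendants is conditioned on, so the collider stays closed — the path is blocked at L.
Path 2: B → L ← G → V ← X → U
  L is a collider here and neither L nor any of its descendants is conditioned on, so the collider stays closed — the path is blocked at L.
Path 3: B → L ← X → U
  L is a collider here and neither L nor any of its descendants is conditioned on, so the collider stays closed — the path is blocked at L.
Path 4: B → L ← X → V ← G → U
  L is a collider here and neither L nor any of its descendants is conditioned on, so the collider stays closed — the path is blocked at L.
Every path is blocked, so B and U are d-separated given {G, V, X}.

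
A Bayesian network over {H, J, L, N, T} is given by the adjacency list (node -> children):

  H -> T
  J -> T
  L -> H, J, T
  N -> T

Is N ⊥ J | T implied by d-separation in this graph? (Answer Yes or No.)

No — N and J are not d-separated given {T}.

3 paths connect N and J; each must be blocked for d-separation to hold:
Path 1: N → T ← J
  T is a collider and T is conditioned on, which opens it — no node blocks this path, so it is active.
Path 2: N → T ← L → J
  T is a collider and T is conditioned on, which opens it; L is a fork and L is not conditioned on — no node blocks this path, so it is active.
Path 3: N → T ← H ← L → J
  T is a collider and T is conditioned on, which opens it; H is a chain and H is not conditioned on; L is a fork and L is not conditioned on — no node blocks this path, so it is active.
Since the path N → T ← J is active, N and J are not d-separated given {T}.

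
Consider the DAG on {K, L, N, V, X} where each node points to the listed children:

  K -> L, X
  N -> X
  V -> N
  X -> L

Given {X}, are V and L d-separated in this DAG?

No

We examine all 2 paths between V and L:
  1. V → N → X → L — N:chain[open]; X:chain[blocks] ⇒ blocked
  2. V → N → X ← K → L — N:chain[open]; X:collider[open]; K:fork[open] ⇒ active
Since the path V → N → X ← K → L is active, V and L are not d-separated given {X}.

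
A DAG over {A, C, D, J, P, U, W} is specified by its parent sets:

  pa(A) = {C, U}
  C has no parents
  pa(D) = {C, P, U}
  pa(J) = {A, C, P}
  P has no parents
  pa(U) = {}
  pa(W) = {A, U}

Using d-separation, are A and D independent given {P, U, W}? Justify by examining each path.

There are 6 undirected paths between A and D; checking each against the conditioning set {P, U, W}:
  1. A ← C → J ← P → D — C:fork[open]; J:collider[blocks]; P:fork[blocks] ⇒ blocked
  2. A ← C → D — C:fork[open] ⇒ active
  3. A ← U → D — U:fork[blocks] ⇒ blocked
  4. A → J ← C → D — J:collider[blocks]; C:fork[open] ⇒ blocked
  5. A → J ← P → D — J:collider[blocks]; P:fork[blocks] ⇒ blocked
  6. A → W ← U → D — W:collider[open]; U:fork[blocks] ⇒ blocked
At least one path is unblocked, so d-separation fails.

No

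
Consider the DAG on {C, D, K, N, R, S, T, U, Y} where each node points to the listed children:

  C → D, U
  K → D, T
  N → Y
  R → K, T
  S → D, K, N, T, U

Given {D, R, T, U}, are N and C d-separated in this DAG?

No

There are 5 undirected paths between N and C; checking each against the conditioning set {D, R, T, U}:
  1. N ← S → K → D ← C — S:fork[open]; K:chain[open]; D:collider[open] ⇒ active
  2. N ← S → T ← K → D ← C — S:fork[open]; T:collider[open]; K:fork[open]; D:collider[open] ⇒ active
  3. N ← S → T ← R → K → D ← C — S:fork[open]; T:collider[open]; R:fork[blocks]; K:chain[open]; D:collider[open] ⇒ blocked
  4. N ← S → D ← C — S:fork[open]; D:collider[open] ⇒ active
  5. N ← S → U ← C — S:fork[open]; U:collider[open] ⇒ active
Since the path N ← S → K → D ← C is active, N and C are not d-separated given {D, R, T, U}.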